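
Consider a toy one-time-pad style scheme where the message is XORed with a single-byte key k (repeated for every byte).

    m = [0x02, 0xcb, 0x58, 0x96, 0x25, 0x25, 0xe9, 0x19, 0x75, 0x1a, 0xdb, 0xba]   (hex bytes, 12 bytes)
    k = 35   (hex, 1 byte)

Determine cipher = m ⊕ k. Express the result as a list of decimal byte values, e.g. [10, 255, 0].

[55, 254, 109, 163, 16, 16, 220, 44, 64, 47, 238, 143]

The 1-byte key repeats, so the effective keystream is 35 35 35 35 35 35 35 35 35 35 35 35.
byte 0: 02 XOR 35 = 37
byte 1: cb XOR 35 = fe
byte 2: 58 XOR 35 = 6d
byte 3: 96 XOR 35 = a3
byte 4: 25 XOR 35 = 10
byte 5: 25 XOR 35 = 10
byte 6: e9 XOR 35 = dc
byte 7: 19 XOR 35 = 2c
byte 8: 75 XOR 35 = 40
byte 9: 1a XOR 35 = 2f
byte 10: db XOR 35 = ee
byte 11: ba XOR 35 = 8f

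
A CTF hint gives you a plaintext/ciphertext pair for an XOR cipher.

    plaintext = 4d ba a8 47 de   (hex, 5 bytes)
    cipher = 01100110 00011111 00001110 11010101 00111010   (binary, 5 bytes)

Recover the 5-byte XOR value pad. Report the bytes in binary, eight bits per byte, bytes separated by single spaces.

Since cipher = plaintext ⊕ pad, XORing both sides with plaintext gives pad = plaintext ⊕ cipher.
4d xor 66 = 2b
ba xor 1f = a5
a8 xor 0e = a6
47 xor d5 = 92
de xor 3a = e4

00101011 10100101 10100110 10010010 11100100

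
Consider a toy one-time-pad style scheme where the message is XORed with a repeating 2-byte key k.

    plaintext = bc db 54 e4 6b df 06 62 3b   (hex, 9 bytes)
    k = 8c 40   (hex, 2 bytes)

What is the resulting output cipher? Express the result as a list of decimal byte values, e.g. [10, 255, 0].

[48, 155, 216, 164, 231, 159, 138, 34, 183]

The 2-byte key repeats, so the effective keystream is 8c 40 8c 40 8c 40 8c 40 8c.
byte 0: bc ^ 8c = 30
byte 1: db ^ 40 = 9b
byte 2: 54 ^ 8c = d8
byte 3: e4 ^ 40 = a4
byte 4: 6b ^ 8c = e7
byte 5: df ^ 40 = 9f
byte 6: 06 ^ 8c = 8a
byte 7: 62 ^ 40 = 22
byte 8: 3b ^ 8c = b7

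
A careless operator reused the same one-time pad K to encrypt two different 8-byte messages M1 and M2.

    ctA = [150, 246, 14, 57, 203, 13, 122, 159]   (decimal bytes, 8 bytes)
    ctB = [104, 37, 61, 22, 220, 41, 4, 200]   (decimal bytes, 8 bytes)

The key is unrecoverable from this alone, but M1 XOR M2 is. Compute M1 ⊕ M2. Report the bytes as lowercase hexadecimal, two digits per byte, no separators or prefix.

ctA ⊕ ctB = (M1 ⊕ K) ⊕ (M2 ⊕ K) = M1 ⊕ M2 — the shared key cancels under XOR.
byte 0: 96 ^ 68 = fe
byte 1: f6 ^ 25 = d3
byte 2: 0e ^ 3d = 33
byte 3: 39 ^ 16 = 2f
byte 4: cb ^ dc = 17
byte 5: 0d ^ 29 = 24
byte 6: 7a ^ 04 = 7e
byte 7: 9f ^ c8 = 57

fed3332f17247e57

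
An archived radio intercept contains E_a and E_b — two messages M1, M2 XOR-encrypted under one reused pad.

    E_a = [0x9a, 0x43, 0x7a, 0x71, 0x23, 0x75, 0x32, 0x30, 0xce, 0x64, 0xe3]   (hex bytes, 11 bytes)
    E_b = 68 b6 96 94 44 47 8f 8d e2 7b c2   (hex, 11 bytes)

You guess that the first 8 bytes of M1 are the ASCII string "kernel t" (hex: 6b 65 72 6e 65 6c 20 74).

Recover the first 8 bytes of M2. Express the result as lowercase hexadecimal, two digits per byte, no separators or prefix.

First, E_a ⊕ E_b = (M1 ⊕ K) ⊕ (M2 ⊕ K) = M1 ⊕ M2, so the key drops out. Then M2 = (M1 ⊕ M2) ⊕ M1 over the first 8 bytes.
byte 0: (9a ⊕ 68) ⊕ 6b = f2 ⊕ 6b = 99
byte 1: (43 ⊕ b6) ⊕ 65 = f5 ⊕ 65 = 90
byte 2: (7a ⊕ 96) ⊕ 72 = ec ⊕ 72 = 9e
byte 3: (71 ⊕ 94) ⊕ 6e = e5 ⊕ 6e = 8b
byte 4: (23 ⊕ 44) ⊕ 65 = 67 ⊕ 65 = 02
byte 5: (75 ⊕ 47) ⊕ 6c = 32 ⊕ 6c = 5e
byte 6: (32 ⊕ 8f) ⊕ 20 = bd ⊕ 20 = 9d
byte 7: (30 ⊕ 8d) ⊕ 74 = bd ⊕ 74 = c9

99909e8b025e9dc9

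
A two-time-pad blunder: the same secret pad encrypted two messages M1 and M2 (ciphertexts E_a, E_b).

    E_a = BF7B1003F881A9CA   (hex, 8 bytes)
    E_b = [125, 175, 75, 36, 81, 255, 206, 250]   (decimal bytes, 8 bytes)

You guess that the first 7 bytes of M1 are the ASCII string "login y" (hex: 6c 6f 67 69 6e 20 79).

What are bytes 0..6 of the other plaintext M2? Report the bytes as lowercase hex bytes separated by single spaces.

ae bb 3c 4e c7 5e 1e

First, E_a ⊕ E_b = (M1 ⊕ K) ⊕ (M2 ⊕ K) = M1 ⊕ M2, so the key drops out. Then M2 = (M1 ⊕ M2) ⊕ M1 over the first 7 bytes.
byte 0: (bf xor 7d) xor 6c = c2 xor 6c = ae
byte 1: (7b xor af) xor 6f = d4 xor 6f = bb
byte 2: (10 xor 4b) xor 67 = 5b xor 67 = 3c
byte 3: (03 xor 24) xor 69 = 27 xor 69 = 4e
byte 4: (f8 xor 51) xor 6e = a9 xor 6e = c7
byte 5: (81 xor ff) xor 20 = 7e xor 20 = 5e
byte 6: (a9 xor ce) xor 79 = 67 xor 79 = 1e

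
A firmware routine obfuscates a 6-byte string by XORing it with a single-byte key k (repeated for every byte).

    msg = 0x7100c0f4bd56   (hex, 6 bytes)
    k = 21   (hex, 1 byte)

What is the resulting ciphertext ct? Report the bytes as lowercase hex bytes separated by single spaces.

The 1-byte key repeats, so the effective keystream is 21 21 21 21 21 21.
byte 0: 01110001 ⊕ 00100001 = 01010000
byte 1: 00000000 ⊕ 00100001 = 00100001
byte 2: 11000000 ⊕ 00100001 = 11100001
byte 3: 11110100 ⊕ 00100001 = 11010101
byte 4: 10111101 ⊕ 00100001 = 10011100
byte 5: 01010110 ⊕ 00100001 = 01110111

50 21 e1 d5 9c 77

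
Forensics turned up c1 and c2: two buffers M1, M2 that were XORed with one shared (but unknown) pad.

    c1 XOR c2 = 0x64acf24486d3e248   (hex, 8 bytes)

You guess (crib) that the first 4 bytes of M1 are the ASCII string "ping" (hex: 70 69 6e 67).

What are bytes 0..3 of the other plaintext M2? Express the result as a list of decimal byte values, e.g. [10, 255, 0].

[20, 197, 156, 35]

Since c1 ⊕ c2 = M1 ⊕ M2, XORing with the guessed M1 bytes yields the corresponding M2 bytes: M2 = (c1 ⊕ c2) ⊕ M1.
64 XOR 70 = 14
ac XOR 69 = c5
f2 XOR 6e = 9c
44 XOR 67 = 23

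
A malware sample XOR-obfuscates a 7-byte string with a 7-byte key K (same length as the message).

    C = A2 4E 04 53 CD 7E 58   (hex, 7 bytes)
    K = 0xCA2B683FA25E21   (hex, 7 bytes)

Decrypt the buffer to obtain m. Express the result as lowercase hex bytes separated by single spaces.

68 65 6c 6c 6f 20 79

XOR is its own inverse, so applying the key byte-wise gives the result directly.
byte 0: 162 xor 202 = 104
byte 1:  78 xor  43 = 101
byte 2:   4 xor 104 = 108
byte 3:  83 xor  63 = 108
byte 4: 205 xor 162 = 111
byte 5: 126 xor  94 =  32
byte 6:  88 xor  33 = 121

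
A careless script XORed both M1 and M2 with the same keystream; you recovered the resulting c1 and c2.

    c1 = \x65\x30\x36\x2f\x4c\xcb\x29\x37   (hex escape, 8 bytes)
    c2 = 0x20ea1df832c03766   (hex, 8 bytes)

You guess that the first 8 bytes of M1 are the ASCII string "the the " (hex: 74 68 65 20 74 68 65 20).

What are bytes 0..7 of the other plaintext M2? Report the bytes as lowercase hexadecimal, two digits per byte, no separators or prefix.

31b24ef70a637b71

First, c1 ⊕ c2 = (M1 ⊕ K) ⊕ (M2 ⊕ K) = M1 ⊕ M2, so the key drops out. Then M2 = (M1 ⊕ M2) ⊕ M1 over the first 8 bytes.
byte 0: (65 ⊕ 20) ⊕ 74 = 45 ⊕ 74 = 31
byte 1: (30 ⊕ ea) ⊕ 68 = da ⊕ 68 = b2
byte 2: (36 ⊕ 1d) ⊕ 65 = 2b ⊕ 65 = 4e
byte 3: (2f ⊕ f8) ⊕ 20 = d7 ⊕ 20 = f7
byte 4: (4c ⊕ 32) ⊕ 74 = 7e ⊕ 74 = 0a
byte 5: (cb ⊕ c0) ⊕ 68 = 0b ⊕ 68 = 63
byte 6: (29 ⊕ 37) ⊕ 65 = 1e ⊕ 65 = 7b
byte 7: (37 ⊕ 66) ⊕ 20 = 51 ⊕ 20 = 71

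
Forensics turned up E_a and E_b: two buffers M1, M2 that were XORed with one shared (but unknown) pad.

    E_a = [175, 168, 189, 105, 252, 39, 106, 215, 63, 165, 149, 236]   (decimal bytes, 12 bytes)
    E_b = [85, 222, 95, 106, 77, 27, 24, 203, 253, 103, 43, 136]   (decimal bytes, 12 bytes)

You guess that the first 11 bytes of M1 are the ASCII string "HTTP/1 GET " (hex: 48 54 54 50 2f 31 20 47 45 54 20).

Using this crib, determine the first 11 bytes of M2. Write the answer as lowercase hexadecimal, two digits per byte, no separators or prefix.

First, E_a ⊕ E_b = (M1 ⊕ K) ⊕ (M2 ⊕ K) = M1 ⊕ M2, so the key drops out. Then M2 = (M1 ⊕ M2) ⊕ M1 over the first 11 bytes.
byte 0: (af xor 55) xor 48 = fa xor 48 = b2
byte 1: (a8 xor de) xor 54 = 76 xor 54 = 22
byte 2: (bd xor 5f) xor 54 = e2 xor 54 = b6
byte 3: (69 xor 6a) xor 50 = 03 xor 50 = 53
byte 4: (fc xor 4d) xor 2f = b1 xor 2f = 9e
byte 5: (27 xor 1b) xor 31 = 3c xor 31 = 0d
byte 6: (6a xor 18) xor 20 = 72 xor 20 = 52
byte 7: (d7 xor cb) xor 47 = 1c xor 47 = 5b
byte 8: (3f xor fd) xor 45 = c2 xor 45 = 87
byte 9: (a5 xor 67) xor 54 = c2 xor 54 = 96
byte 10: (95 xor 2b) xor 20 = be xor 20 = 9e

b222b6539e0d525b87969e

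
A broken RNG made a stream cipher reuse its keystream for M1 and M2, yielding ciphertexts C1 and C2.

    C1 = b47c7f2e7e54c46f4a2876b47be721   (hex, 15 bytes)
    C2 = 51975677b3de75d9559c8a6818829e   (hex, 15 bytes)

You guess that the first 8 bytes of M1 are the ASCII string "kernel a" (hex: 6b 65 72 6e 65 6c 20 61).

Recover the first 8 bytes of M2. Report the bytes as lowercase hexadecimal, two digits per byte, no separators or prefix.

First, C1 ⊕ C2 = (M1 ⊕ K) ⊕ (M2 ⊕ K) = M1 ⊕ M2, so the key drops out. Then M2 = (M1 ⊕ M2) ⊕ M1 over the first 8 bytes.
byte 0: (b4 xor 51) xor 6b = e5 xor 6b = 8e
byte 1: (7c xor 97) xor 65 = eb xor 65 = 8e
byte 2: (7f xor 56) xor 72 = 29 xor 72 = 5b
byte 3: (2e xor 77) xor 6e = 59 xor 6e = 37
byte 4: (7e xor b3) xor 65 = cd xor 65 = a8
byte 5: (54 xor de) xor 6c = 8a xor 6c = e6
byte 6: (c4 xor 75) xor 20 = b1 xor 20 = 91
byte 7: (6f xor d9) xor 61 = b6 xor 61 = d7

8e8e5b37a8e691d7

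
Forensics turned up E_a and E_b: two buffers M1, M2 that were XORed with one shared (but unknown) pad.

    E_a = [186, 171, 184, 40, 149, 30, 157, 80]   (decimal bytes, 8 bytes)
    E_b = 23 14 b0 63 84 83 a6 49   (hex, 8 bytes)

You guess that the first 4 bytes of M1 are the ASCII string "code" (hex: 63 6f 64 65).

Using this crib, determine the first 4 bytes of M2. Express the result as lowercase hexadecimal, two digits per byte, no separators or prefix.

First, E_a ⊕ E_b = (M1 ⊕ K) ⊕ (M2 ⊕ K) = M1 ⊕ M2, so the key drops out. Then M2 = (M1 ⊕ M2) ⊕ M1 over the first 4 bytes.
byte 0: (ba xor 23) xor 63 = 99 xor 63 = fa
byte 1: (ab xor 14) xor 6f = bf xor 6f = d0
byte 2: (b8 xor b0) xor 64 = 08 xor 64 = 6c
byte 3: (28 xor 63) xor 65 = 4b xor 65 = 2e

fad06c2e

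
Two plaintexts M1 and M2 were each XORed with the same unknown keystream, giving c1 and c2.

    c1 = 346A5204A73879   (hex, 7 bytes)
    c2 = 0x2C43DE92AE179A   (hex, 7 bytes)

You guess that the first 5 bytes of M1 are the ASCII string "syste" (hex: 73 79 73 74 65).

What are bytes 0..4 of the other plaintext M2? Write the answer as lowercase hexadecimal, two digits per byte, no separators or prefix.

First, c1 ⊕ c2 = (M1 ⊕ K) ⊕ (M2 ⊕ K) = M1 ⊕ M2, so the key drops out. Then M2 = (M1 ⊕ M2) ⊕ M1 over the first 5 bytes.
byte 0: (34 ^ 2c) ^ 73 = 18 ^ 73 = 6b
byte 1: (6a ^ 43) ^ 79 = 29 ^ 79 = 50
byte 2: (52 ^ de) ^ 73 = 8c ^ 73 = ff
byte 3: (04 ^ 92) ^ 74 = 96 ^ 74 = e2
byte 4: (a7 ^ ae) ^ 65 = 09 ^ 65 = 6c

6b50ffe26c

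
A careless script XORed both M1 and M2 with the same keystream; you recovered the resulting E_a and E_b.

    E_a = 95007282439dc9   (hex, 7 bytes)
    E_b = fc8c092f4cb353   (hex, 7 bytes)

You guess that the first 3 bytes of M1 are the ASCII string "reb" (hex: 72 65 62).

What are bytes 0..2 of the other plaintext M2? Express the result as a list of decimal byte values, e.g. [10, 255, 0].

First, E_a ⊕ E_b = (M1 ⊕ K) ⊕ (M2 ⊕ K) = M1 ⊕ M2, so the key drops out. Then M2 = (M1 ⊕ M2) ⊕ M1 over the first 3 bytes.
byte 0: (95 xor fc) xor 72 = 69 xor 72 = 1b
byte 1: (00 xor 8c) xor 65 = 8c xor 65 = e9
byte 2: (72 xor 09) xor 62 = 7b xor 62 = 19

[27, 233, 25]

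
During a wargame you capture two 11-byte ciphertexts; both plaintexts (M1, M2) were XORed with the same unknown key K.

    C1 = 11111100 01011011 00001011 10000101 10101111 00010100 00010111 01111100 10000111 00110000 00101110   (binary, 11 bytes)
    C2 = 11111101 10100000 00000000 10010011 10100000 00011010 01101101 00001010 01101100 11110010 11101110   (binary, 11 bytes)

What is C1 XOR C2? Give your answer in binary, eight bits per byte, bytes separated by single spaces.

00000001 11111011 00001011 00010110 00001111 00001110 01111010 01110110 11101011 11000010 11000000

C1 ⊕ C2 = (M1 ⊕ K) ⊕ (M2 ⊕ K) = M1 ⊕ M2 — the shared key cancels under XOR.
fc XOR fd = 01
5b XOR a0 = fb
0b XOR 00 = 0b
85 XOR 93 = 16
af XOR a0 = 0f
14 XOR 1a = 0e
17 XOR 6d = 7a
7c XOR 0a = 76
87 XOR 6c = eb
30 XOR f2 = c2
2e XOR ee = c0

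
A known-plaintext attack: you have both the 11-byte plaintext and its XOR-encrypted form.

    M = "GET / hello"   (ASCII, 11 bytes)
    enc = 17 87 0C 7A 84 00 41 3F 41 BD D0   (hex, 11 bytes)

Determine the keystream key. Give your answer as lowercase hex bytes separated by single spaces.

50 c2 58 5a ab 20 29 5a 2d d1 bf

Since enc = M ⊕ key, XORing both sides with M gives key = M ⊕ enc.
01000111 XOR 00010111 = 01010000
01000101 XOR 10000111 = 11000010
01010100 XOR 00001100 = 01011000
00100000 XOR 01111010 = 01011010
00101111 XOR 10000100 = 10101011
00100000 XOR 00000000 = 00100000
01101000 XOR 01000001 = 00101001
01100101 XOR 00111111 = 01011010
01101100 XOR 01000001 = 00101101
01101100 XOR 10111101 = 11010001
01101111 XOR 11010000 = 10111111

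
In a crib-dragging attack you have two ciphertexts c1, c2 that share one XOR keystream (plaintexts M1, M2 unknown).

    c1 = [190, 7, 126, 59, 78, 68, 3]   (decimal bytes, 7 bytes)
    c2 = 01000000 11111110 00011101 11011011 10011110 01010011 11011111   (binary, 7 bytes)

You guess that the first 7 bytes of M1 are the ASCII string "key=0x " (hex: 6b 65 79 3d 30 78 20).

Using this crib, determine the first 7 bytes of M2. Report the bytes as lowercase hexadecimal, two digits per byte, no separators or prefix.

First, c1 ⊕ c2 = (M1 ⊕ K) ⊕ (M2 ⊕ K) = M1 ⊕ M2, so the key drops out. Then M2 = (M1 ⊕ M2) ⊕ M1 over the first 7 bytes.
byte 0: (be ⊕ 40) ⊕ 6b = fe ⊕ 6b = 95
byte 1: (07 ⊕ fe) ⊕ 65 = f9 ⊕ 65 = 9c
byte 2: (7e ⊕ 1d) ⊕ 79 = 63 ⊕ 79 = 1a
byte 3: (3b ⊕ db) ⊕ 3d = e0 ⊕ 3d = dd
byte 4: (4e ⊕ 9e) ⊕ 30 = d0 ⊕ 30 = e0
byte 5: (44 ⊕ 53) ⊕ 78 = 17 ⊕ 78 = 6f
byte 6: (03 ⊕ df) ⊕ 20 = dc ⊕ 20 = fc

959c1adde06ffc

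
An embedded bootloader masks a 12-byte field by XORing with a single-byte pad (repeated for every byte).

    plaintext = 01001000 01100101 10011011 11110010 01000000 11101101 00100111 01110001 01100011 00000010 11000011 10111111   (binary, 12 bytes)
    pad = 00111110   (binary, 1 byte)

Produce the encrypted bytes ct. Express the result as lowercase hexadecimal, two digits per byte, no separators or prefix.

The 1-byte key repeats, so the effective keystream is 3e 3e 3e 3e 3e 3e 3e 3e 3e 3e 3e 3e.
byte 0: 48 xor 3e = 76
byte 1: 65 xor 3e = 5b
byte 2: 9b xor 3e = a5
byte 3: f2 xor 3e = cc
byte 4: 40 xor 3e = 7e
byte 5: ed xor 3e = d3
byte 6: 27 xor 3e = 19
byte 7: 71 xor 3e = 4f
byte 8: 63 xor 3e = 5d
byte 9: 02 xor 3e = 3c
byte 10: c3 xor 3e = fd
byte 11: bf xor 3e = 81

765ba5cc7ed3194f5d3cfd81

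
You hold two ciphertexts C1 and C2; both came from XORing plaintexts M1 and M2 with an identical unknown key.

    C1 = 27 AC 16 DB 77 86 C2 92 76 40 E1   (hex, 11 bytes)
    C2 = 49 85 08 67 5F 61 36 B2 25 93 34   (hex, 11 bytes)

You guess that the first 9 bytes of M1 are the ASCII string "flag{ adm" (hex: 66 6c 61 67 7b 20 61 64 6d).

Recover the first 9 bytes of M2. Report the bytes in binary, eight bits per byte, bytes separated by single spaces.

00001000 01000101 01111111 11011011 01010011 11000111 10010101 01000100 00111110

First, C1 ⊕ C2 = (M1 ⊕ K) ⊕ (M2 ⊕ K) = M1 ⊕ M2, so the key drops out. Then M2 = (M1 ⊕ M2) ⊕ M1 over the first 9 bytes.
byte 0: (27 ⊕ 49) ⊕ 66 = 6e ⊕ 66 = 08
byte 1: (ac ⊕ 85) ⊕ 6c = 29 ⊕ 6c = 45
byte 2: (16 ⊕ 08) ⊕ 61 = 1e ⊕ 61 = 7f
byte 3: (db ⊕ 67) ⊕ 67 = bc ⊕ 67 = db
byte 4: (77 ⊕ 5f) ⊕ 7b = 28 ⊕ 7b = 53
byte 5: (86 ⊕ 61) ⊕ 20 = e7 ⊕ 20 = c7
byte 6: (c2 ⊕ 36) ⊕ 61 = f4 ⊕ 61 = 95
byte 7: (92 ⊕ b2) ⊕ 64 = 20 ⊕ 64 = 44
byte 8: (76 ⊕ 25) ⊕ 6d = 53 ⊕ 6d = 3e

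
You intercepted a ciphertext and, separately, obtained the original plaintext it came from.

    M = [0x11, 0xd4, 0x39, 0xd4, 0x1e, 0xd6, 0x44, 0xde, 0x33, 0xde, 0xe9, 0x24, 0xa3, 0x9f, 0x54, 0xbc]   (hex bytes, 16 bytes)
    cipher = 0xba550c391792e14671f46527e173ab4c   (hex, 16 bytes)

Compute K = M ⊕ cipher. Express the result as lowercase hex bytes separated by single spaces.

ab 81 35 ed 09 44 a5 98 42 2a 8c 03 42 ec ff f0

Since cipher = M ⊕ K, XORing both sides with M gives K = M ⊕ cipher.
11 xor ba = ab
d4 xor 55 = 81
39 xor 0c = 35
d4 xor 39 = ed
1e xor 17 = 09
d6 xor 92 = 44
44 xor e1 = a5
de xor 46 = 98
33 xor 71 = 42
de xor f4 = 2a
e9 xor 65 = 8c
24 xor 27 = 03
a3 xor e1 = 42
9f xor 73 = ec
54 xor ab = ff
bc xor 4c = f0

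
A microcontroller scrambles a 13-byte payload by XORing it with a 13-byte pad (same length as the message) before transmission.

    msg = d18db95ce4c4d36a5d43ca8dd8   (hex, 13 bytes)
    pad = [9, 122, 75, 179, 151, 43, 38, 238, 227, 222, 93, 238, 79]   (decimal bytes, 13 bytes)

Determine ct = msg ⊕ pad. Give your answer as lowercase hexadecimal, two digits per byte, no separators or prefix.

d8f7f2ef73eff584be9d976397

byte 0: d1 xor 09 = d8
byte 1: 8d xor 7a = f7
byte 2: b9 xor 4b = f2
byte 3: 5c xor b3 = ef
byte 4: e4 xor 97 = 73
byte 5: c4 xor 2b = ef
byte 6: d3 xor 26 = f5
byte 7: 6a xor ee = 84
byte 8: 5d xor e3 = be
byte 9: 43 xor de = 9d
byte 10: ca xor 5d = 97
byte 11: 8d xor ee = 63
byte 12: d8 xor 4f = 97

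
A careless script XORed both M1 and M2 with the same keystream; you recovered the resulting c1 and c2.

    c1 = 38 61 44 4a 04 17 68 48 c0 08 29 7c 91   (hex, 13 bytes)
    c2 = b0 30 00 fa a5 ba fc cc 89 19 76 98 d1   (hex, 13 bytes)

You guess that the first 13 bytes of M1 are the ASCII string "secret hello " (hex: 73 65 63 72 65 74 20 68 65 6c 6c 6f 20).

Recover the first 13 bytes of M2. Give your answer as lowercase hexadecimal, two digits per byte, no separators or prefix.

fb3427c2c4d9b4ec2c7d338b60

First, c1 ⊕ c2 = (M1 ⊕ K) ⊕ (M2 ⊕ K) = M1 ⊕ M2, so the key drops out. Then M2 = (M1 ⊕ M2) ⊕ M1 over the first 13 bytes.
byte 0: (38 XOR b0) XOR 73 = 88 XOR 73 = fb
byte 1: (61 XOR 30) XOR 65 = 51 XOR 65 = 34
byte 2: (44 XOR 00) XOR 63 = 44 XOR 63 = 27
byte 3: (4a XOR fa) XOR 72 = b0 XOR 72 = c2
byte 4: (04 XOR a5) XOR 65 = a1 XOR 65 = c4
byte 5: (17 XOR ba) XOR 74 = ad XOR 74 = d9
byte 6: (68 XOR fc) XOR 20 = 94 XOR 20 = b4
byte 7: (48 XOR cc) XOR 68 = 84 XOR 68 = ec
byte 8: (c0 XOR 89) XOR 65 = 49 XOR 65 = 2c
byte 9: (08 XOR 19) XOR 6c = 11 XOR 6c = 7d
byte 10: (29 XOR 76) XOR 6c = 5f XOR 6c = 33
byte 11: (7c XOR 98) XOR 6f = e4 XOR 6f = 8b
byte 12: (91 XOR d1) XOR 20 = 40 XOR 20 = 60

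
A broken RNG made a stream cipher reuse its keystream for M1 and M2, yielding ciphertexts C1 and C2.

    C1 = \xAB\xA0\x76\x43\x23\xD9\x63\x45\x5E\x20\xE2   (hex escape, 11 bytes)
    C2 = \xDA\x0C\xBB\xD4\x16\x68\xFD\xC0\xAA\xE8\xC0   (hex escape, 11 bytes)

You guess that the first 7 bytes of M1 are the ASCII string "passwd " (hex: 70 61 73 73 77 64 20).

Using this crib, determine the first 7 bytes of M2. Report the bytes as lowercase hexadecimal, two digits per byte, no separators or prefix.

01cdbee442d5be

First, C1 ⊕ C2 = (M1 ⊕ K) ⊕ (M2 ⊕ K) = M1 ⊕ M2, so the key drops out. Then M2 = (M1 ⊕ M2) ⊕ M1 over the first 7 bytes.
byte 0: (ab ⊕ da) ⊕ 70 = 71 ⊕ 70 = 01
byte 1: (a0 ⊕ 0c) ⊕ 61 = ac ⊕ 61 = cd
byte 2: (76 ⊕ bb) ⊕ 73 = cd ⊕ 73 = be
byte 3: (43 ⊕ d4) ⊕ 73 = 97 ⊕ 73 = e4
byte 4: (23 ⊕ 16) ⊕ 77 = 35 ⊕ 77 = 42
byte 5: (d9 ⊕ 68) ⊕ 64 = b1 ⊕ 64 = d5
byte 6: (63 ⊕ fd) ⊕ 20 = 9e ⊕ 20 = be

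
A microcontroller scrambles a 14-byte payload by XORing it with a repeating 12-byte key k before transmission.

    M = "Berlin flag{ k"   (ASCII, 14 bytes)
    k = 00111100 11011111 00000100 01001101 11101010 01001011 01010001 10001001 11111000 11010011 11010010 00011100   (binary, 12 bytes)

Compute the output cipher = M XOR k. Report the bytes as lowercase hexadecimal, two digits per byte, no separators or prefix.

The 12-byte key repeats, so the effective keystream is 3c df 04 4d ea 4b 51 89 f8 d3 d2 1c 3c df.
byte 0: 42 xor 3c = 7e
byte 1: 65 xor df = ba
byte 2: 72 xor 04 = 76
byte 3: 6c xor 4d = 21
byte 4: 69 xor ea = 83
byte 5: 6e xor 4b = 25
byte 6: 20 xor 51 = 71
byte 7: 66 xor 89 = ef
byte 8: 6c xor f8 = 94
byte 9: 61 xor d3 = b2
byte 10: 67 xor d2 = b5
byte 11: 7b xor 1c = 67
byte 12: 20 xor 3c = 1c
byte 13: 6b xor df = b4

7eba7621832571ef94b2b5671cb4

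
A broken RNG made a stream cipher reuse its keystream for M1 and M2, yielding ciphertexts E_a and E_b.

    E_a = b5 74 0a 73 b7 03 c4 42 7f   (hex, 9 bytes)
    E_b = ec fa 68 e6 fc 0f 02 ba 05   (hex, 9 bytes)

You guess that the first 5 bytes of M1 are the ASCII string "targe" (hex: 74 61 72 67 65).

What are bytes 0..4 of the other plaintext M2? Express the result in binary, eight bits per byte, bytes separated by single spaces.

First, E_a ⊕ E_b = (M1 ⊕ K) ⊕ (M2 ⊕ K) = M1 ⊕ M2, so the key drops out. Then M2 = (M1 ⊕ M2) ⊕ M1 over the first 5 bytes.
byte 0: (b5 XOR ec) XOR 74 = 59 XOR 74 = 2d
byte 1: (74 XOR fa) XOR 61 = 8e XOR 61 = ef
byte 2: (0a XOR 68) XOR 72 = 62 XOR 72 = 10
byte 3: (73 XOR e6) XOR 67 = 95 XOR 67 = f2
byte 4: (b7 XOR fc) XOR 65 = 4b XOR 65 = 2e

00101101 11101111 00010000 11110010 00101110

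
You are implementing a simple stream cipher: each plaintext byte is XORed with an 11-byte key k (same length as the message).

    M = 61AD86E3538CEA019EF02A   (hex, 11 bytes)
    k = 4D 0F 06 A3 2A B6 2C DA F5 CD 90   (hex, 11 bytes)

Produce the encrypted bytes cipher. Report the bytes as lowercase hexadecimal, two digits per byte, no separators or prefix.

2ca28040793ac6db6b3dba

XOR is its own inverse, so applying the key byte-wise gives the result directly.
byte 0: 61 xor 4d = 2c
byte 1: ad xor 0f = a2
byte 2: 86 xor 06 = 80
byte 3: e3 xor a3 = 40
byte 4: 53 xor 2a = 79
byte 5: 8c xor b6 = 3a
byte 6: ea xor 2c = c6
byte 7: 01 xor da = db
byte 8: 9e xor f5 = 6b
byte 9: f0 xor cd = 3d
byte 10: 2a xor 90 = ba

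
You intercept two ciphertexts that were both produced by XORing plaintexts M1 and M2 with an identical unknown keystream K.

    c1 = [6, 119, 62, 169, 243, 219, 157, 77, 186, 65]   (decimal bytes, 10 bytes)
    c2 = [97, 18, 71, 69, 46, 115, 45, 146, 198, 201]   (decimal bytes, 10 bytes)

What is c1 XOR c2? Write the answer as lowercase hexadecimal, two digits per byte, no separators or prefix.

676579ecdda8b0df7c88

c1 ⊕ c2 = (M1 ⊕ K) ⊕ (M2 ⊕ K) = M1 ⊕ M2 — the shared key cancels under XOR.
06 ⊕ 61 = 67
77 ⊕ 12 = 65
3e ⊕ 47 = 79
a9 ⊕ 45 = ec
f3 ⊕ 2e = dd
db ⊕ 73 = a8
9d ⊕ 2d = b0
4d ⊕ 92 = df
ba ⊕ c6 = 7c
41 ⊕ c9 = 88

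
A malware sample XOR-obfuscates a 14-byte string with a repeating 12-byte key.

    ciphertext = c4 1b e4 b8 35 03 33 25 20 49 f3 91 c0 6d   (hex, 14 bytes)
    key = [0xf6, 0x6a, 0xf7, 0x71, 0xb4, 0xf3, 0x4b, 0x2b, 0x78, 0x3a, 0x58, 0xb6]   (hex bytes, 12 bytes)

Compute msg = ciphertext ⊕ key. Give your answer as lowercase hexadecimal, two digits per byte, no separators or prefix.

327113c981f0780e5873ab273607

The 12-byte key repeats, so the effective keystream is f6 6a f7 71 b4 f3 4b 2b 78 3a 58 b6 f6 6a.
byte 0: 196 ⊕ 246 =  50
byte 1:  27 ⊕ 106 = 113
byte 2: 228 ⊕ 247 =  19
byte 3: 184 ⊕ 113 = 201
byte 4:  53 ⊕ 180 = 129
byte 5:   3 ⊕ 243 = 240
byte 6:  51 ⊕  75 = 120
byte 7:  37 ⊕  43 =  14
byte 8:  32 ⊕ 120 =  88
byte 9:  73 ⊕  58 = 115
byte 10: 243 ⊕  88 = 171
byte 11: 145 ⊕ 182 =  39
byte 12: 192 ⊕ 246 =  54
byte 13: 109 ⊕ 106 =   7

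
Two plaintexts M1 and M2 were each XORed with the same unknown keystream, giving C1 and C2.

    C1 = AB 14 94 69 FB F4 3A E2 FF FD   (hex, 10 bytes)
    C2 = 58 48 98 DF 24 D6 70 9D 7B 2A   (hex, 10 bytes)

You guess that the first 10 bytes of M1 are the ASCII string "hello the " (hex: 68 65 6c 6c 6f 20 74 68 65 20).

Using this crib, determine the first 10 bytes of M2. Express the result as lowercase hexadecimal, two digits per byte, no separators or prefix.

9b3960dab0023e17e1f7

First, C1 ⊕ C2 = (M1 ⊕ K) ⊕ (M2 ⊕ K) = M1 ⊕ M2, so the key drops out. Then M2 = (M1 ⊕ M2) ⊕ M1 over the first 10 bytes.
byte 0: (ab ^ 58) ^ 68 = f3 ^ 68 = 9b
byte 1: (14 ^ 48) ^ 65 = 5c ^ 65 = 39
byte 2: (94 ^ 98) ^ 6c = 0c ^ 6c = 60
byte 3: (69 ^ df) ^ 6c = b6 ^ 6c = da
byte 4: (fb ^ 24) ^ 6f = df ^ 6f = b0
byte 5: (f4 ^ d6) ^ 20 = 22 ^ 20 = 02
byte 6: (3a ^ 70) ^ 74 = 4a ^ 74 = 3e
byte 7: (e2 ^ 9d) ^ 68 = 7f ^ 68 = 17
byte 8: (ff ^ 7b) ^ 65 = 84 ^ 65 = e1
byte 9: (fd ^ 2a) ^ 20 = d7 ^ 20 = f7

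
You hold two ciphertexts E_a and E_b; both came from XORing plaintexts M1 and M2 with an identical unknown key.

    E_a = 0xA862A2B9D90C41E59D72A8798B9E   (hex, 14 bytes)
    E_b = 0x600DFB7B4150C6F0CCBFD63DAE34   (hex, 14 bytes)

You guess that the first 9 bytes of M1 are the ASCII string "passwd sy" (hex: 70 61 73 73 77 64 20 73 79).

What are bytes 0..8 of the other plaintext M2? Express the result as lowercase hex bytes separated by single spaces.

b8 0e 2a b1 ef 38 a7 66 28

First, E_a ⊕ E_b = (M1 ⊕ K) ⊕ (M2 ⊕ K) = M1 ⊕ M2, so the key drops out. Then M2 = (M1 ⊕ M2) ⊕ M1 over the first 9 bytes.
byte 0: (a8 xor 60) xor 70 = c8 xor 70 = b8
byte 1: (62 xor 0d) xor 61 = 6f xor 61 = 0e
byte 2: (a2 xor fb) xor 73 = 59 xor 73 = 2a
byte 3: (b9 xor 7b) xor 73 = c2 xor 73 = b1
byte 4: (d9 xor 41) xor 77 = 98 xor 77 = ef
byte 5: (0c xor 50) xor 64 = 5c xor 64 = 38
byte 6: (41 xor c6) xor 20 = 87 xor 20 = a7
byte 7: (e5 xor f0) xor 73 = 15 xor 73 = 66
byte 8: (9d xor cc) xor 79 = 51 xor 79 = 28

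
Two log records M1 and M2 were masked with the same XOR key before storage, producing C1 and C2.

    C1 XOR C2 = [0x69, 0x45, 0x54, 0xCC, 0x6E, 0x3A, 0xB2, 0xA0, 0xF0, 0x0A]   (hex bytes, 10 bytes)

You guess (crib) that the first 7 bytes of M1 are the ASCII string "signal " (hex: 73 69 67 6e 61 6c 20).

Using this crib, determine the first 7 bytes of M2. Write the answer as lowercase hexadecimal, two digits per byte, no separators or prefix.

1a2c33a20f5692

Since C1 ⊕ C2 = M1 ⊕ M2, XORing with the guessed M1 bytes yields the corresponding M2 bytes: M2 = (C1 ⊕ C2) ⊕ M1.
69 ^ 73 = 1a
45 ^ 69 = 2c
54 ^ 67 = 33
cc ^ 6e = a2
6e ^ 61 = 0f
3a ^ 6c = 56
b2 ^ 20 = 92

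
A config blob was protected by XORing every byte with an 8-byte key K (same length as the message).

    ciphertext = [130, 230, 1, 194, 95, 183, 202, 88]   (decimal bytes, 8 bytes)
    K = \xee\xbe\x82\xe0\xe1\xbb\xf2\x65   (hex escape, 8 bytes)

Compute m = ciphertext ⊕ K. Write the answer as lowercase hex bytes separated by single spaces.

10000010 XOR 11101110 = 01101100
11100110 XOR 10111110 = 01011000
00000001 XOR 10000010 = 10000011
11000010 XOR 11100000 = 00100010
01011111 XOR 11100001 = 10111110
10110111 XOR 10111011 = 00001100
11001010 XOR 11110010 = 00111000
01011000 XOR 01100101 = 00111101

6c 58 83 22 be 0c 38 3d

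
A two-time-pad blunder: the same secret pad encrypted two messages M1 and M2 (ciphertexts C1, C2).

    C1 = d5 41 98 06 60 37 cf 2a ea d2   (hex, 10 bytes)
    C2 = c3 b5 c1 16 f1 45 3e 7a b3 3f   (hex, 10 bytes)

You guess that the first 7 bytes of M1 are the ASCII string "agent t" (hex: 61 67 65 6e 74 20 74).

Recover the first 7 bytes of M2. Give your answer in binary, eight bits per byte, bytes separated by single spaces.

01110111 10010011 00111100 01111110 11100101 01010010 10000101

First, C1 ⊕ C2 = (M1 ⊕ K) ⊕ (M2 ⊕ K) = M1 ⊕ M2, so the key drops out. Then M2 = (M1 ⊕ M2) ⊕ M1 over the first 7 bytes.
byte 0: (d5 ⊕ c3) ⊕ 61 = 16 ⊕ 61 = 77
byte 1: (41 ⊕ b5) ⊕ 67 = f4 ⊕ 67 = 93
byte 2: (98 ⊕ c1) ⊕ 65 = 59 ⊕ 65 = 3c
byte 3: (06 ⊕ 16) ⊕ 6e = 10 ⊕ 6e = 7e
byte 4: (60 ⊕ f1) ⊕ 74 = 91 ⊕ 74 = e5
byte 5: (37 ⊕ 45) ⊕ 20 = 72 ⊕ 20 = 52
byte 6: (cf ⊕ 3e) ⊕ 74 = f1 ⊕ 74 = 85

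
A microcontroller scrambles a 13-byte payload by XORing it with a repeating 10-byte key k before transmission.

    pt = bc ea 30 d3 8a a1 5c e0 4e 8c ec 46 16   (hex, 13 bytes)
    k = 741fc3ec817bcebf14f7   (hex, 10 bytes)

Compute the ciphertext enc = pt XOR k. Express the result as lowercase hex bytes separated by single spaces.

The 10-byte key repeats, so the effective keystream is 74 1f c3 ec 81 7b ce bf 14 f7 74 1f c3.
byte 0: bc xor 74 = c8
byte 1: ea xor 1f = f5
byte 2: 30 xor c3 = f3
byte 3: d3 xor ec = 3f
byte 4: 8a xor 81 = 0b
byte 5: a1 xor 7b = da
byte 6: 5c xor ce = 92
byte 7: e0 xor bf = 5f
byte 8: 4e xor 14 = 5a
byte 9: 8c xor f7 = 7b
byte 10: ec xor 74 = 98
byte 11: 46 xor 1f = 59
byte 12: 16 xor c3 = d5

c8 f5 f3 3f 0b da 92 5f 5a 7b 98 59 d5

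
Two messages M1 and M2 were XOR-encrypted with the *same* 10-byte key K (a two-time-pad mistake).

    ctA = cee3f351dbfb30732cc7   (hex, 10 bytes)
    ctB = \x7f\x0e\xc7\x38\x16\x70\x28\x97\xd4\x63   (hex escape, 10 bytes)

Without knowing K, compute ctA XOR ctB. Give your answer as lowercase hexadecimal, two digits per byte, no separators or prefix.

b1ed3469cd8b18e4f8a4

ctA ⊕ ctB = (M1 ⊕ K) ⊕ (M2 ⊕ K) = M1 ⊕ M2 — the shared key cancels under XOR.
ce ^ 7f = b1
e3 ^ 0e = ed
f3 ^ c7 = 34
51 ^ 38 = 69
db ^ 16 = cd
fb ^ 70 = 8b
30 ^ 28 = 18
73 ^ 97 = e4
2c ^ d4 = f8
c7 ^ 63 = a4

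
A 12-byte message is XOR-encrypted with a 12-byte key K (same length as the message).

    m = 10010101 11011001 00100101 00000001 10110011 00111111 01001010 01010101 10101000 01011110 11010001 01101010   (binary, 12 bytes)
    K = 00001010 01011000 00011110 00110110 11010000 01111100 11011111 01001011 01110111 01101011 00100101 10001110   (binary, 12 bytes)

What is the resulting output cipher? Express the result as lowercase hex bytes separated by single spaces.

95 xor 0a = 9f
d9 xor 58 = 81
25 xor 1e = 3b
01 xor 36 = 37
b3 xor d0 = 63
3f xor 7c = 43
4a xor df = 95
55 xor 4b = 1e
a8 xor 77 = df
5e xor 6b = 35
d1 xor 25 = f4
6a xor 8e = e4

9f 81 3b 37 63 43 95 1e df 35 f4 e4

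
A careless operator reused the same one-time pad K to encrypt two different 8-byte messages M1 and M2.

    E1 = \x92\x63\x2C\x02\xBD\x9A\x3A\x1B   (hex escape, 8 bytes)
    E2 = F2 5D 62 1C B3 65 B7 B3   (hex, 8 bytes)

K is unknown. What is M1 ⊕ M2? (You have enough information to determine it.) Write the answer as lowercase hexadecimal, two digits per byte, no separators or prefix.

603e4e1e0eff8da8

E1 ⊕ E2 = (M1 ⊕ K) ⊕ (M2 ⊕ K) = M1 ⊕ M2 — the shared key cancels under XOR.
byte 0: 92 ^ f2 = 60
byte 1: 63 ^ 5d = 3e
byte 2: 2c ^ 62 = 4e
byte 3: 02 ^ 1c = 1e
byte 4: bd ^ b3 = 0e
byte 5: 9a ^ 65 = ff
byte 6: 3a ^ b7 = 8d
byte 7: 1b ^ b3 = a8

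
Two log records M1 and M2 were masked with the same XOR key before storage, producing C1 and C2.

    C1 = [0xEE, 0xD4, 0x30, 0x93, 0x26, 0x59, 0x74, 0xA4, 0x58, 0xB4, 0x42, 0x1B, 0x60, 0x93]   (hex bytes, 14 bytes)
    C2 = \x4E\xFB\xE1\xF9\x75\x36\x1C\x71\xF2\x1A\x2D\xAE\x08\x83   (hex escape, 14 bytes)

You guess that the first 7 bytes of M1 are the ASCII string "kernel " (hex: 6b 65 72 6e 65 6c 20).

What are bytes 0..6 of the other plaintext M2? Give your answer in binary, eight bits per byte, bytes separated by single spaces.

11001011 01001010 10100011 00000100 00110110 00000011 01001000

First, C1 ⊕ C2 = (M1 ⊕ K) ⊕ (M2 ⊕ K) = M1 ⊕ M2, so the key drops out. Then M2 = (M1 ⊕ M2) ⊕ M1 over the first 7 bytes.
byte 0: (ee ⊕ 4e) ⊕ 6b = a0 ⊕ 6b = cb
byte 1: (d4 ⊕ fb) ⊕ 65 = 2f ⊕ 65 = 4a
byte 2: (30 ⊕ e1) ⊕ 72 = d1 ⊕ 72 = a3
byte 3: (93 ⊕ f9) ⊕ 6e = 6a ⊕ 6e = 04
byte 4: (26 ⊕ 75) ⊕ 65 = 53 ⊕ 65 = 36
byte 5: (59 ⊕ 36) ⊕ 6c = 6f ⊕ 6c = 03
byte 6: (74 ⊕ 1c) ⊕ 20 = 68 ⊕ 20 = 48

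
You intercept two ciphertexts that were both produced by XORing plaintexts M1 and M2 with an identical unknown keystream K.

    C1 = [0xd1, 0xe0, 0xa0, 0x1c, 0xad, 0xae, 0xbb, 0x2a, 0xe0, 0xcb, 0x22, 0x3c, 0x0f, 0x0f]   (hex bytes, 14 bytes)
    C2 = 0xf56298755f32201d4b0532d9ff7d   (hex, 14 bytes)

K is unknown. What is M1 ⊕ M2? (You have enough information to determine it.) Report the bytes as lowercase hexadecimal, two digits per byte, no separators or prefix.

C1 ⊕ C2 = (M1 ⊕ K) ⊕ (M2 ⊕ K) = M1 ⊕ M2 — the shared key cancels under XOR.
d1 ⊕ f5 = 24
e0 ⊕ 62 = 82
a0 ⊕ 98 = 38
1c ⊕ 75 = 69
ad ⊕ 5f = f2
ae ⊕ 32 = 9c
bb ⊕ 20 = 9b
2a ⊕ 1d = 37
e0 ⊕ 4b = ab
cb ⊕ 05 = ce
22 ⊕ 32 = 10
3c ⊕ d9 = e5
0f ⊕ ff = f0
0f ⊕ 7d = 72

24823869f29c9b37abce10e5f072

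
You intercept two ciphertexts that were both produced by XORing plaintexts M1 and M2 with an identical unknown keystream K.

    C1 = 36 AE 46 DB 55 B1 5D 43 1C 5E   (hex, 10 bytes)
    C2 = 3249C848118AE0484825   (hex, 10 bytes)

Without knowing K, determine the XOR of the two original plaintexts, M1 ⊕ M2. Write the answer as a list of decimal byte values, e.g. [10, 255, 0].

C1 ⊕ C2 = (M1 ⊕ K) ⊕ (M2 ⊕ K) = M1 ⊕ M2 — the shared key cancels under XOR.
 54 ⊕  50 =   4
174 ⊕  73 = 231
 70 ⊕ 200 = 142
219 ⊕  72 = 147
 85 ⊕  17 =  68
177 ⊕ 138 =  59
 93 ⊕ 224 = 189
 67 ⊕  72 =  11
 28 ⊕  72 =  84
 94 ⊕  37 = 123

[4, 231, 142, 147, 68, 59, 189, 11, 84, 123]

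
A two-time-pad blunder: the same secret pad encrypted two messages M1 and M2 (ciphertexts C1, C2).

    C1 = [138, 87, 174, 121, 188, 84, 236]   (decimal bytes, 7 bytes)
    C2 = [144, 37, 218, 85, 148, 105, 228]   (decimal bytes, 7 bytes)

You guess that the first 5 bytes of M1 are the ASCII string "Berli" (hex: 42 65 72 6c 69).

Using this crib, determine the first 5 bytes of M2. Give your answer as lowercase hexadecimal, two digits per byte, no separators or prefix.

5817064041

First, C1 ⊕ C2 = (M1 ⊕ K) ⊕ (M2 ⊕ K) = M1 ⊕ M2, so the key drops out. Then M2 = (M1 ⊕ M2) ⊕ M1 over the first 5 bytes.
byte 0: (8a XOR 90) XOR 42 = 1a XOR 42 = 58
byte 1: (57 XOR 25) XOR 65 = 72 XOR 65 = 17
byte 2: (ae XOR da) XOR 72 = 74 XOR 72 = 06
byte 3: (79 XOR 55) XOR 6c = 2c XOR 6c = 40
byte 4: (bc XOR 94) XOR 69 = 28 XOR 69 = 41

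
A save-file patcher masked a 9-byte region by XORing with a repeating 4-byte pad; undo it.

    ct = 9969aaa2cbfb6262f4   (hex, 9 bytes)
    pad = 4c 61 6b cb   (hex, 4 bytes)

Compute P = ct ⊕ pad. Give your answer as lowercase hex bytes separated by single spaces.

The 4-byte key repeats, so the effective keystream is 4c 61 6b cb 4c 61 6b cb 4c.
byte 0: 99 ^ 4c = d5
byte 1: 69 ^ 61 = 08
byte 2: aa ^ 6b = c1
byte 3: a2 ^ cb = 69
byte 4: cb ^ 4c = 87
byte 5: fb ^ 61 = 9a
byte 6: 62 ^ 6b = 09
byte 7: 62 ^ cb = a9
byte 8: f4 ^ 4c = b8

d5 08 c1 69 87 9a 09 a9 b8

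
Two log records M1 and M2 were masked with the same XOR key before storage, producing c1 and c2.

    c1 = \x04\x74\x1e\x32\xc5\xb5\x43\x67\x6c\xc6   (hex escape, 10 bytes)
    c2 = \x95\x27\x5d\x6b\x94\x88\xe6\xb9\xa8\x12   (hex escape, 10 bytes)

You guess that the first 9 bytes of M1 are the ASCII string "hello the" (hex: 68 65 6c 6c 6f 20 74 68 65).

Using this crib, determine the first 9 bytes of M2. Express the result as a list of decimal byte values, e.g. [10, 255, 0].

First, c1 ⊕ c2 = (M1 ⊕ K) ⊕ (M2 ⊕ K) = M1 ⊕ M2, so the key drops out. Then M2 = (M1 ⊕ M2) ⊕ M1 over the first 9 bytes.
byte 0: (04 ^ 95) ^ 68 = 91 ^ 68 = f9
byte 1: (74 ^ 27) ^ 65 = 53 ^ 65 = 36
byte 2: (1e ^ 5d) ^ 6c = 43 ^ 6c = 2f
byte 3: (32 ^ 6b) ^ 6c = 59 ^ 6c = 35
byte 4: (c5 ^ 94) ^ 6f = 51 ^ 6f = 3e
byte 5: (b5 ^ 88) ^ 20 = 3d ^ 20 = 1d
byte 6: (43 ^ e6) ^ 74 = a5 ^ 74 = d1
byte 7: (67 ^ b9) ^ 68 = de ^ 68 = b6
byte 8: (6c ^ a8) ^ 65 = c4 ^ 65 = a1

[249, 54, 47, 53, 62, 29, 209, 182, 161]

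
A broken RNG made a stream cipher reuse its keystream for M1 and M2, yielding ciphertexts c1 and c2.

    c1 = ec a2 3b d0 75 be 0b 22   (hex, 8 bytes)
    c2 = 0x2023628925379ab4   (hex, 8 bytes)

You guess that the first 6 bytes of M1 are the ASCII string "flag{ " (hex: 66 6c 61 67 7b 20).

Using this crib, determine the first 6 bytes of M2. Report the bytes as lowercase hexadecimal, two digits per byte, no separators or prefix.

aaed383e2ba9

First, c1 ⊕ c2 = (M1 ⊕ K) ⊕ (M2 ⊕ K) = M1 ⊕ M2, so the key drops out. Then M2 = (M1 ⊕ M2) ⊕ M1 over the first 6 bytes.
byte 0: (ec ^ 20) ^ 66 = cc ^ 66 = aa
byte 1: (a2 ^ 23) ^ 6c = 81 ^ 6c = ed
byte 2: (3b ^ 62) ^ 61 = 59 ^ 61 = 38
byte 3: (d0 ^ 89) ^ 67 = 59 ^ 67 = 3e
byte 4: (75 ^ 25) ^ 7b = 50 ^ 7b = 2b
byte 5: (be ^ 37) ^ 20 = 89 ^ 20 = a9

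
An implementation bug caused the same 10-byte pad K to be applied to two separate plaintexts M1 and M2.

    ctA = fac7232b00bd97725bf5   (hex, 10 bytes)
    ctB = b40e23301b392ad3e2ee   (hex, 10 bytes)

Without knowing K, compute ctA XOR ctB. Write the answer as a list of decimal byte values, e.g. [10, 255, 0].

ctA ⊕ ctB = (M1 ⊕ K) ⊕ (M2 ⊕ K) = M1 ⊕ M2 — the shared key cancels under XOR.
11111010 ^ 10110100 = 01001110
11000111 ^ 00001110 = 11001001
00100011 ^ 00100011 = 00000000
00101011 ^ 00110000 = 00011011
00000000 ^ 00011011 = 00011011
10111101 ^ 00111001 = 10000100
10010111 ^ 00101010 = 10111101
01110010 ^ 11010011 = 10100001
01011011 ^ 11100010 = 10111001
11110101 ^ 11101110 = 00011011

[78, 201, 0, 27, 27, 132, 189, 161, 185, 27]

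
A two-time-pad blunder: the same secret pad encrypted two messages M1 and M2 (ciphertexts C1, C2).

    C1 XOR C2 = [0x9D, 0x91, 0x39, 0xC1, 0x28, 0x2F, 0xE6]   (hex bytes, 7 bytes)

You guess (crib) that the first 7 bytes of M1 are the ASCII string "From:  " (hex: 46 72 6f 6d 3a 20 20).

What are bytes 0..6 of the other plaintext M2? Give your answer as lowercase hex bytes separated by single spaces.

Since C1 ⊕ C2 = M1 ⊕ M2, XORing with the guessed M1 bytes yields the corresponding M2 bytes: M2 = (C1 ⊕ C2) ⊕ M1.
10011101 ^ 01000110 = 11011011
10010001 ^ 01110010 = 11100011
00111001 ^ 01101111 = 01010110
11000001 ^ 01101101 = 10101100
00101000 ^ 00111010 = 00010010
00101111 ^ 00100000 = 00001111
11100110 ^ 00100000 = 11000110

db e3 56 ac 12 0f c6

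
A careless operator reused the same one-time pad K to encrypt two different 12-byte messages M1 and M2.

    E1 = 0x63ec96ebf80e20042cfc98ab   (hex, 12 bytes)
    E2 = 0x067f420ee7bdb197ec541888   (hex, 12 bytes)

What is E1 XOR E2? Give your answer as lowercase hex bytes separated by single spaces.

E1 ⊕ E2 = (M1 ⊕ K) ⊕ (M2 ⊕ K) = M1 ⊕ M2 — the shared key cancels under XOR.
63 ^ 06 = 65
ec ^ 7f = 93
96 ^ 42 = d4
eb ^ 0e = e5
f8 ^ e7 = 1f
0e ^ bd = b3
20 ^ b1 = 91
04 ^ 97 = 93
2c ^ ec = c0
fc ^ 54 = a8
98 ^ 18 = 80
ab ^ 88 = 23

65 93 d4 e5 1f b3 91 93 c0 a8 80 23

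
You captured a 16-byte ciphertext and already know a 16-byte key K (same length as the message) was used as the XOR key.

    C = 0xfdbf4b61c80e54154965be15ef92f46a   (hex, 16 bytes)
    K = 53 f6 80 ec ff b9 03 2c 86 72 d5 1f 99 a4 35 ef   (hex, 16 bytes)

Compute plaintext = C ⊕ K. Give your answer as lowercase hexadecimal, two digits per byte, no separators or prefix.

XOR is its own inverse, so applying the key byte-wise gives the result directly.
fd XOR 53 = ae
bf XOR f6 = 49
4b XOR 80 = cb
61 XOR ec = 8d
c8 XOR ff = 37
0e XOR b9 = b7
54 XOR 03 = 57
15 XOR 2c = 39
49 XOR 86 = cf
65 XOR 72 = 17
be XOR d5 = 6b
15 XOR 1f = 0a
ef XOR 99 = 76
92 XOR a4 = 36
f4 XOR 35 = c1
6a XOR ef = 85

ae49cb8d37b75739cf176b0a7636c185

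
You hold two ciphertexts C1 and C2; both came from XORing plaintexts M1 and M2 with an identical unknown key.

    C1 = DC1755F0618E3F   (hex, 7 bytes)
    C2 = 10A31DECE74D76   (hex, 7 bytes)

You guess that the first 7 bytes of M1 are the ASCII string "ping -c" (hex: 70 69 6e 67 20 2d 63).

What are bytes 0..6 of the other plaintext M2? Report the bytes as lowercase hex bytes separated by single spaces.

First, C1 ⊕ C2 = (M1 ⊕ K) ⊕ (M2 ⊕ K) = M1 ⊕ M2, so the key drops out. Then M2 = (M1 ⊕ M2) ⊕ M1 over the first 7 bytes.
byte 0: (dc ⊕ 10) ⊕ 70 = cc ⊕ 70 = bc
byte 1: (17 ⊕ a3) ⊕ 69 = b4 ⊕ 69 = dd
byte 2: (55 ⊕ 1d) ⊕ 6e = 48 ⊕ 6e = 26
byte 3: (f0 ⊕ ec) ⊕ 67 = 1c ⊕ 67 = 7b
byte 4: (61 ⊕ e7) ⊕ 20 = 86 ⊕ 20 = a6
byte 5: (8e ⊕ 4d) ⊕ 2d = c3 ⊕ 2d = ee
byte 6: (3f ⊕ 76) ⊕ 63 = 49 ⊕ 63 = 2a

bc dd 26 7b a6 ee 2a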